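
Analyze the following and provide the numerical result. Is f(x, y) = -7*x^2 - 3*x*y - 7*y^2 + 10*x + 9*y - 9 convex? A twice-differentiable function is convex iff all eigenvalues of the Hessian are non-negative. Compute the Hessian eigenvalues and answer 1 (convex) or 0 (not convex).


The Hessian of f(x,y) = -7*x^2 - 3*x*y - 7*y^2 + 10*x + 9*y - 9 is:
H = [[-14, -3], [-3, -14]]
Trace = -14 - 14 = -28
Determinant = -14*-14 - (-3)^2 = 187
Discriminant = (-28)^2 - 4*187 = 36.0
Eigenvalues: lambda_1 = -17.0, lambda_2 = -11.0
The function is not convex.

0


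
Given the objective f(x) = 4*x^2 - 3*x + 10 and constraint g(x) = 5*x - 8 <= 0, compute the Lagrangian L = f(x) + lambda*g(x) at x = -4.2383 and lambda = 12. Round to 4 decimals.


Step 1: Evaluate f(x).
f(-4.2383) = 4*(-4.2383)^2 - 3*(-4.2383) + 10 = 94.5676
Step 2: Evaluate g(x).
g(-4.2383) = 5*-4.2383 - 8 = -29.1915
Step 3: Compute Lagrangian.
L = 94.5676 + 12*-29.1915 = -255.7304


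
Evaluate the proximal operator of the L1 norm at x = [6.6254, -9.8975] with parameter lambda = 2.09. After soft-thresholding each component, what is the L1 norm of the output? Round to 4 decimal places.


Soft-thresholding with lambda = 2.09:
prox(6.6254) = sign(6.6254)*max(|6.6254| - 2.09, 0) = 4.5354
prox(-9.8975) = sign(-9.8975)*max(|-9.8975| - 2.09, 0) = -7.8075
prox(x) = [4.5354, -7.8075]
||prox(x)||_1 = 4.5354 + 7.8075 = 12.3429


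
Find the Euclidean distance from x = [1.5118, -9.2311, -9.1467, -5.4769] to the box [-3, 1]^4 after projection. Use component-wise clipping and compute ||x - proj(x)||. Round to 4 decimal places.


Project each component onto [-3, 1].
clip(1.5118) = 1.0, clip(-9.2311) = -3.0, clip(-9.1467) = -3.0, clip(-5.4769) = -3.0
Projection = [1.0, -3.0, -3.0, -3.0]
Squared diffs: [0.2619, 38.8266, 37.7819, 6.135]
Distance = sqrt(83.0054) = 9.1107


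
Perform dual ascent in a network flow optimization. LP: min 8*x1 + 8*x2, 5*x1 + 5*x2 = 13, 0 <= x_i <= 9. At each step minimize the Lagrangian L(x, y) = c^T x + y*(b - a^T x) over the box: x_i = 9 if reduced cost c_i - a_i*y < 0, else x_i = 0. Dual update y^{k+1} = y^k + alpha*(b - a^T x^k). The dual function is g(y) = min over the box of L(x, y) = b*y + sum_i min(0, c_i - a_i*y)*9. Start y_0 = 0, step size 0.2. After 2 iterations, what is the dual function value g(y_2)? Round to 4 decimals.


Dual ascent for LP: min 8*x1 + 8*x2, 5*x1 + 5*x2 = 13, 0 <= x_i <= 9
Step 1: y^k = 0.0, reduced costs: (8.0, 8.0)
  x^k = (0.0, 0.0), subgradient = b - a^T x = 13.0
  y^{k+1} = 0.0 + 0.2*13.0 = 2.6
Step 2: y^k = 2.6, reduced costs: (-5.0, -5.0)
  x^k = (9.0, 9.0), subgradient = b - a^T x = -77.0
  y^{k+1} = 2.6 + 0.2*-77.0 = -12.8
Dual objective at y_2 = -12.8: reduced costs (72.0, 72.0), box minimizer x = (0.0, 0.0)
g(y_2) = b*y + (c1 - a1*y)*x1 + (c2 - a2*y)*x2 = 13*(-12.8) + 72.0*0.0 + 72.0*0.0 = -166.4 + 0.0 + 0.0 = -166.4


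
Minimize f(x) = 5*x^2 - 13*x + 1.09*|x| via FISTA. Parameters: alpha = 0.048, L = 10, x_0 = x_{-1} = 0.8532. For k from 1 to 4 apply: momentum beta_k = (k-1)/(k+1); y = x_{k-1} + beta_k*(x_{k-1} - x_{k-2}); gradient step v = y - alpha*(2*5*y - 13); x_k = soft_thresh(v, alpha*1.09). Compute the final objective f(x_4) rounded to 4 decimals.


FISTA on f(x) = 5*x^2 - 13*x + 1.09*|x|
L = 10, alpha = 0.048
Iteration 1: beta = 0.0, y = 0.8532 + 0.0*(0.8532 - 0.8532) = 0.8532
  grad(y) = -4.468, v = y - alpha*grad = 1.0677
  prox(v) = soft_thresh(1.0677, 0.0523) = 1.0153
Iteration 2: beta = 0.3333, y = 1.0153 + 0.3333*(1.0153 - 0.8532) = 1.0694
  grad(y) = -2.3061, v = y - alpha*grad = 1.1801
  prox(v) = soft_thresh(1.1801, 0.0523) = 1.1278
Iteration 3: beta = 0.5, y = 1.1278 + 0.5*(1.1278 - 1.0153) = 1.184
  grad(y) = -1.1603, v = y - alpha*grad = 1.2397
  prox(v) = soft_thresh(1.2397, 0.0523) = 1.1873
Iteration 4: beta = 0.6, y = 1.1873 + 0.6*(1.1873 - 1.1278) = 1.2231
  grad(y) = -0.769, v = y - alpha*grad = 1.26
  prox(v) = soft_thresh(1.26, 0.0523) = 1.2077
f(x_4) = 5*1.2077^2 - 13*1.2077 + 1.09*|1.2077| = -7.091


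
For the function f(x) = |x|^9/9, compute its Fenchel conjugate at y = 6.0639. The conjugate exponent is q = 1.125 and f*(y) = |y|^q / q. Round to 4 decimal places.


The conjugate exponent q satisfies 1/p + 1/q = 1.
p = 9, so q = 9/(9 - 1) = 1.125
|y|^q = 6.0639^1.125 = 7.5962
f*(6.0639) = 7.5962 / 1.125 = 6.7522


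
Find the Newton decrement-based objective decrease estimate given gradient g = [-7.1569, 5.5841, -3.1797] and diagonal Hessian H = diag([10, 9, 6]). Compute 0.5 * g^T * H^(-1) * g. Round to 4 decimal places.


Step 1: H is diagonal, so H^(-1) * g = [-0.7157, 0.6205, -0.53].
Step 2: g^T H^(-1) g = sum_i g_i^2 / H_ii
  = (-7.1569)^2/10 + (5.5841)^2/9 + (-3.1797)^2/6
  = 5.1221 + 3.4647 + 1.6851 = 10.2719
Step 3: Objective decrease = 0.5 * g^T H^(-1) g = 5.1359


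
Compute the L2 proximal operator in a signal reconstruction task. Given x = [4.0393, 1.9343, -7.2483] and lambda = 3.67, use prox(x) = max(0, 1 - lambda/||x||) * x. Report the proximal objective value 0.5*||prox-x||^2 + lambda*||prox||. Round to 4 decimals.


Step 1: Compute ||x||.
||x|| = 8.5203
Step 2: Compute scaling factor.
scale = max(0, 1 - 3.67/8.5203) = 0.5693
Step 3: prox(x) = [2.2994, 1.1011, -4.1262]
||prox(x)|| = 4.8503
Step 4: Proximal objective.
0.5*||prox-x||^2 = 6.7345
lambda*||prox|| = 17.8006
Total = 24.535


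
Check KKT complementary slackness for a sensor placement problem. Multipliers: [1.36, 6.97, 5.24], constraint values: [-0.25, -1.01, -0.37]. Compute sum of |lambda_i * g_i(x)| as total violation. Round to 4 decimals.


KKT complementary slackness check:
lambda_1 * g_1 = 1.36 * -0.25 = -0.34
lambda_2 * g_2 = 6.97 * -1.01 = -7.0397
lambda_3 * g_3 = 5.24 * -0.37 = -1.9388
Total violation = 0.34 + 7.0397 + 1.9388 = 9.3185


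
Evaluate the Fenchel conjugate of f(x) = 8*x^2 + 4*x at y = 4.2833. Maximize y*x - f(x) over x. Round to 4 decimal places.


f*(y) = sup_x {y*x - a*x^2 - b*x} = sup_x {(y-b)*x - a*x^2}
FOC: (y - b) - 2a*x = 0 => x* = (y - b)/(2a)
x* = (4.2833 - 4)/(2*8) = 0.0177
f*(4.2833) = (y-b)^2/(4a) = (4.2833 - 4)^2/(4*8)
= 0.0803/32 = 0.0025


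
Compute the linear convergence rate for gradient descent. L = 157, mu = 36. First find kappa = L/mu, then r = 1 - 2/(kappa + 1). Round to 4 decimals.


Step 1: Compute the condition number.
kappa = L/mu = 157/36 = 4.3611
Step 2: Compute the convergence rate.
r = 1 - 2/(kappa + 1) = 1 - 2*mu/(L + mu) = (L - mu)/(L + mu) = 121/193 = 0.6269


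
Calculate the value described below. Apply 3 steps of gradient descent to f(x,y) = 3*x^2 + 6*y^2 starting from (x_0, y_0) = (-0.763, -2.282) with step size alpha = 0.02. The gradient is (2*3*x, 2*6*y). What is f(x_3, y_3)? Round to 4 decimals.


Gradient descent on f(x,y) = 3*x^2 + 6*y^2.
Starting point: (-0.763, -2.282), alpha = 0.02
Step 1: grad_x = 2*3*-0.763 = -4.578, grad_y = 2*6*-2.282 = -27.384
  x_1 = -0.763 - 0.02*-4.578 = -0.6714
  y_1 = -2.282 - 0.02*-27.384 = -1.7343
Step 2: grad_x = 2*3*-0.6714 = -4.0286, grad_y = 2*6*-1.7343 = -20.8118
  x_2 = -0.6714 - 0.02*-4.0286 = -0.5909
  y_2 = -1.7343 - 0.02*-20.8118 = -1.3181
Step 3: grad_x = 2*3*-0.5909 = -3.5452, grad_y = 2*6*-1.3181 = -15.817
  x_3 = -0.5909 - 0.02*-3.5452 = -0.52
  y_3 = -1.3181 - 0.02*-15.817 = -1.0017
f(-0.52, -1.0017) = 3*(-0.52)^2 + 6*(-1.0017)^2 = 6.832


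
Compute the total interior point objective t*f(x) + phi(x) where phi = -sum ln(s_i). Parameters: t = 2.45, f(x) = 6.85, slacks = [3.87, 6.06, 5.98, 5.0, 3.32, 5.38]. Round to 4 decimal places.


Step 1: Compute log-barrier.
ln values: [1.3533, 1.8017, 1.7884, 1.6094, 1.2, 1.6827]
phi = -(1.3533 + 1.8017 + 1.7884 + 1.6094 + 1.2 + 1.6827) = -9.4355
Step 2: Compute augmented objective.
t*f(x) = 2.45*6.85 = 16.7825
Total = 16.7825 - 9.4355 = 7.347


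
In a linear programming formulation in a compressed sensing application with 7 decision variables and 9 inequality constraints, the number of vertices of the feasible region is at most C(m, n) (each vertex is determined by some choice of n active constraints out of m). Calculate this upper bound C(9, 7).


Each vertex corresponds to some choice of n active constraints out of m, so the number of vertices is at most C(m, n) = m! / (n!(m-n)!).
m = 9, n = 7
Numerator: 9 * 8 * 7 * 6 * 5 * 4 * 3
Denominator: 7! = 5040
C(9, 7) = 36


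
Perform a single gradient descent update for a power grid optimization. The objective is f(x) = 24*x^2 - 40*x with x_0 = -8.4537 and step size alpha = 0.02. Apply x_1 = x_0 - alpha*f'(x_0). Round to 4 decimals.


We compute the gradient at x_0 and apply the update.
f'(x) = 48*x - 40
f'(-8.4537) = 48*-8.4537 - 40 = -445.7776
x_1 = -8.4537 - 0.02*-445.7776 = 0.4619


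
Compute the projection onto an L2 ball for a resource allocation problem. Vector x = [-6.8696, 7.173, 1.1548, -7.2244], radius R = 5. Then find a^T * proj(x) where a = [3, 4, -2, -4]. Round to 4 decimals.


Step 1: Compute ||x|| (intermediates to 6 decimals).
||x|| = sqrt((-6.8696)^2 + 7.173^2 + 1.1548^2 + (-7.2244)^2) = 12.335674
Step 2: Project.
Since ||x|| > R, scale = R/||x|| = 5/12.335674 = 0.405328, proj(x) = scale * x
proj(x) = [-2.784441, 2.907418, 0.468073, -2.928252]
Step 3: Dot product.
a^T * proj(x) = 3*(-2.784441) + 4*2.907418 - 2*0.468073 - 4*(-2.928252) = 14.0532


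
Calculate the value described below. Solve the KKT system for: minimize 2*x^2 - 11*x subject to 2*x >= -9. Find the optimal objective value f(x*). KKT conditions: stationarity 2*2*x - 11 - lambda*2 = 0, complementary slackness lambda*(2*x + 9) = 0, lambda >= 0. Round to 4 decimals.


Step 1: Try lambda = 0 (constraint inactive).
Stationarity: 2*2*x - 11 = 0
x* = 11/(2*2) = 2.75
Check constraint: 2*2.75 = 5.5 >= -9 -- satisfied.
Step 2: Compute optimal value.
f(x*) = 2*2.75^2 - 11*2.75 = -15.125


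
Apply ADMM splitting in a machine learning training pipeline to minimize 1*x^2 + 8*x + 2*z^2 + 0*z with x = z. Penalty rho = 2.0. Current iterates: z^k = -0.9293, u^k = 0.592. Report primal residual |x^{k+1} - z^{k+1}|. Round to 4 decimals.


ADMM iteration with rho = 2.0, z^k = -0.9293, u^k = 0.592
Step 1: x-update.
Minimize 1*x^2 + 8*x + (2.0/2)*(x + 0.9293 + 0.592)^2
FOC: (2*1 + 2.0)*x = -8 + 2.0*(-0.9293 - 0.592)
x^{k+1} = -2.7607
Step 2: z-update.
Minimize 2*z^2 + 0*z + (2.0/2)*(-2.7607 - z + 0.592)^2
FOC: (2*2 + 2.0)*z = 0 + 2.0*(-2.7607 + 0.592)
z^{k+1} = -0.7229
Step 3: u-update.
u^{k+1} = 0.592 - 2.7607 + 0.7229 = -1.4458
Step 4: Primal residual = |-2.7607 + 0.7229| = 2.0378


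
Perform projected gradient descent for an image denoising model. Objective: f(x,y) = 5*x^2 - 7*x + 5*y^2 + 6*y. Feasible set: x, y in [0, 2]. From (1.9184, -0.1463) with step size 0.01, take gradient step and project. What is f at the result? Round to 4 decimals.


Step 1: Compute gradient at (1.9184, -0.1463).
grad_x = 2*5*1.9184 - 7 = 12.184
grad_y = 2*5*-0.1463 + 6 = 4.537
Step 2: Gradient step.
x_raw = 1.9184 - 0.01*12.184 = 1.7966
y_raw = -0.1463 - 0.01*4.537 = -0.1917
Step 3: Project onto [0, 2].
x_proj = clip(1.7966) = 1.7966
y_proj = clip(-0.1917) = 0.0
Step 4: Evaluate f.
f(1.7966, 0.0) = 3.5622


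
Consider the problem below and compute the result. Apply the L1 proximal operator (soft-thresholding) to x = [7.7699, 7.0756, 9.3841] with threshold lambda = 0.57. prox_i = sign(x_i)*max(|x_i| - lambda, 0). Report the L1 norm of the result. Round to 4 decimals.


Soft-thresholding with lambda = 0.57:
prox(7.7699) = sign(7.7699)*max(|7.7699| - 0.57, 0) = 7.1999
prox(7.0756) = sign(7.0756)*max(|7.0756| - 0.57, 0) = 6.5056
prox(9.3841) = sign(9.3841)*max(|9.3841| - 0.57, 0) = 8.8141
prox(x) = [7.1999, 6.5056, 8.8141]
||prox(x)||_1 = 7.1999 + 6.5056 + 8.8141 = 22.5196


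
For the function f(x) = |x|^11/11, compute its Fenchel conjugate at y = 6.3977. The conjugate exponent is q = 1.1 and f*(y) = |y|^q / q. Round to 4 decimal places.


The conjugate exponent q satisfies 1/p + 1/q = 1.
p = 11, so q = 11/(11 - 1) = 1.1
|y|^q = 6.3977^1.1 = 7.7024
f*(6.3977) = 7.7024 / 1.1 = 7.0022


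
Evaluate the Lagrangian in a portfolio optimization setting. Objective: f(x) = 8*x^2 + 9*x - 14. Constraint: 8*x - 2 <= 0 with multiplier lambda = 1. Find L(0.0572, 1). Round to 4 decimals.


Step 1: Evaluate f(x).
f(0.0572) = 8*0.0572^2 + 9*0.0572 - 14 = -13.459
Step 2: Evaluate g(x).
g(0.0572) = 8*0.0572 - 2 = -1.5424
Step 3: Compute Lagrangian.
L = -13.459 + 1*-1.5424 = -15.0014


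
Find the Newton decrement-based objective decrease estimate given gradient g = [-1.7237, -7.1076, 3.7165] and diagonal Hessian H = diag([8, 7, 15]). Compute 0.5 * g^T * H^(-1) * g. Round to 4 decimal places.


Step 1: H is diagonal, so H^(-1) * g = [-0.2155, -1.0154, 0.2478].
Step 2: g^T H^(-1) g = sum_i g_i^2 / H_ii
  = (-1.7237)^2/8 + (-7.1076)^2/7 + (3.7165)^2/15
  = 0.3714 + 7.2169 + 0.9208 = 8.5091
Step 3: Objective decrease = 0.5 * g^T H^(-1) g = 4.2545


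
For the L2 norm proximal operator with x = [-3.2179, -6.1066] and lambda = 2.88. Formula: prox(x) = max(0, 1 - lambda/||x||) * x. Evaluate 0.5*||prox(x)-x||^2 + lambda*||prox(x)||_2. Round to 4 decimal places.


Step 1: Compute ||x||.
||x|| = 6.9026
Step 2: Compute scaling factor.
scale = max(0, 1 - 2.88/6.9026) = 0.5828
Step 3: prox(x) = [-1.8753, -3.5587]
||prox(x)|| = 4.0226
Step 4: Proximal objective.
0.5*||prox-x||^2 = 4.1472
lambda*||prox|| = 11.5851
Total = 15.7322


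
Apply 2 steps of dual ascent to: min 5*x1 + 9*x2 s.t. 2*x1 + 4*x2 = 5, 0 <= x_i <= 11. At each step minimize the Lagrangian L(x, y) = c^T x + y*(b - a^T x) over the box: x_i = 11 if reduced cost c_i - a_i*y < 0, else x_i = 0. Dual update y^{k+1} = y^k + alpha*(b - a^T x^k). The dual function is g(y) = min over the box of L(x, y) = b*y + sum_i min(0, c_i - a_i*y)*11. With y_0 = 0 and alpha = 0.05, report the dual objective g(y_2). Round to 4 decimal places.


Dual ascent for LP: min 5*x1 + 9*x2, 2*x1 + 4*x2 = 5, 0 <= x_i <= 11
Step 1: y^k = 0.0, reduced costs: (5.0, 9.0)
  x^k = (0.0, 0.0), subgradient = b - a^T x = 5.0
  y^{k+1} = 0.0 + 0.05*5.0 = 0.25
Step 2: y^k = 0.25, reduced costs: (4.5, 8.0)
  x^k = (0.0, 0.0), subgradient = b - a^T x = 5.0
  y^{k+1} = 0.25 + 0.05*5.0 = 0.5
Dual objective at y_2 = 0.5: reduced costs (4.0, 7.0), box minimizer x = (0.0, 0.0)
g(y_2) = b*y + (c1 - a1*y)*x1 + (c2 - a2*y)*x2 = 5*0.5 + 4.0*0.0 + 7.0*0.0 = 2.5 + 0.0 + 0.0 = 2.5


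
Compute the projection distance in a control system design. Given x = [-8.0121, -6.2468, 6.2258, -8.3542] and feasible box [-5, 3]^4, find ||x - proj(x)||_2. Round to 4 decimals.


Project each component onto [-5, 3].
clip(-8.0121) = -5.0, clip(-6.2468) = -5.0, clip(6.2258) = 3.0, clip(-8.3542) = -5.0
Projection = [-5.0, -5.0, 3.0, -5.0]
Squared diffs: [9.0727, 1.5545, 10.4058, 11.2507]
Distance = sqrt(32.2837) = 5.6819


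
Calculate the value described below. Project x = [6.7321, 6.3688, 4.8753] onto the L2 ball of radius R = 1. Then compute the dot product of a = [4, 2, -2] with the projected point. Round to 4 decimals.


Step 1: Compute ||x|| (intermediates to 6 decimals).
||x|| = sqrt(6.7321^2 + 6.3688^2 + 4.8753^2) = 10.471453
Step 2: Project.
Since ||x|| > R, scale = R/||x|| = 1/10.471453 = 0.095498, proj(x) = scale * x
proj(x) = [0.642902, 0.608208, 0.465581]
Step 3: Dot product.
a^T * proj(x) = 4*0.642902 + 2*0.608208 - 2*0.465581 = 2.8569


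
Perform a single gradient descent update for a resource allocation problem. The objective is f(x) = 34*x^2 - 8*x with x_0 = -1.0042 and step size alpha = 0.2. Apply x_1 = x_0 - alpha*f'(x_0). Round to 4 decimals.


We compute the gradient at x_0 and apply the update.
f'(x) = 68*x - 8
f'(-1.0042) = 68*-1.0042 - 8 = -76.2856
x_1 = -1.0042 - 0.2*-76.2856 = 14.2529


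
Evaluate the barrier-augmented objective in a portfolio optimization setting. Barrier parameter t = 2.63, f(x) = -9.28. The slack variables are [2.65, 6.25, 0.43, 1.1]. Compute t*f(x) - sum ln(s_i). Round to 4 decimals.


Step 1: Compute log-barrier.
ln values: [0.9746, 1.8326, -0.844, 0.0953]
phi = -(0.9746 + 1.8326 - 0.844 + 0.0953) = -2.0585
Step 2: Compute augmented objective.
t*f(x) = 2.63*-9.28 = -24.4064
Total = -24.4064 - 2.0585 = -26.4649


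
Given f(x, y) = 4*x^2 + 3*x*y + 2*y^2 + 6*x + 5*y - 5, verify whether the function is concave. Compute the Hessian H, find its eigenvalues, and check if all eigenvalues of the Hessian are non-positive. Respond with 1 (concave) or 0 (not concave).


The Hessian of f(x,y) = 4*x^2 + 3*x*y + 2*y^2 + 6*x + 5*y - 5 is:
H = [[8, 3], [3, 4]]
Trace = 8 + 4 = 12
Determinant = 8*4 - (3)^2 = 23
Discriminant = (12)^2 - 4*23 = 52.0
Eigenvalues: lambda_1 = 2.3944, lambda_2 = 9.6056
The function is not concave.

0


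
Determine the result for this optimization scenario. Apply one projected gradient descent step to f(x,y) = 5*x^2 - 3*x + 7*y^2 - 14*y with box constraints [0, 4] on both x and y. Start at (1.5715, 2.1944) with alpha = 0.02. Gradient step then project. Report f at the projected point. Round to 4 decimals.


Step 1: Compute gradient at (1.5715, 2.1944).
grad_x = 2*5*1.5715 - 3 = 12.715
grad_y = 2*7*2.1944 - 14 = 16.7216
Step 2: Gradient step.
x_raw = 1.5715 - 0.02*12.715 = 1.3172
y_raw = 2.1944 - 0.02*16.7216 = 1.86
Step 3: Project onto [0, 4].
x_proj = clip(1.3172) = 1.3172
y_proj = clip(1.86) = 1.86
Step 4: Evaluate f.
f(1.3172, 1.86) = 2.9003


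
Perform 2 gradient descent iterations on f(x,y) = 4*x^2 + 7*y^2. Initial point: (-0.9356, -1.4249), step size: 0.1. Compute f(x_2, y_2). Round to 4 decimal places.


Gradient descent on f(x,y) = 4*x^2 + 7*y^2.
Starting point: (-0.9356, -1.4249), alpha = 0.1
Step 1: grad_x = 2*4*-0.9356 = -7.4848, grad_y = 2*7*-1.4249 = -19.9486
  x_1 = -0.9356 - 0.1*-7.4848 = -0.1871
  y_1 = -1.4249 - 0.1*-19.9486 = 0.57
Step 2: grad_x = 2*4*-0.1871 = -1.497, grad_y = 2*7*0.57 = 7.9794
  x_2 = -0.1871 - 0.1*-1.497 = -0.0374
  y_2 = 0.57 - 0.1*7.9794 = -0.228
f(-0.0374, -0.228) = 4*(-0.0374)^2 + 7*(-0.228)^2 = 0.3694


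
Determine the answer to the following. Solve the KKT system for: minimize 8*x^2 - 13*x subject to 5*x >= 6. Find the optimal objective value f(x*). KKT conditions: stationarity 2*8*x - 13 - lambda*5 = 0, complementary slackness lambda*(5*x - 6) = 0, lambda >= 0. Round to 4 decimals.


Step 1: Try lambda = 0 (constraint inactive).
x_unc = 13/(2*8) = 0.8125
Check: 5*0.8125 = 4.0625 < 6 -- violated!
Step 2: Constraint must be active: 5*x = 6
x* = 6/5 = 1.2
lambda = (2*8*1.2 - 13)/5 = 1.24
Step 3: Compute optimal value.
f(x*) = 8*1.2^2 - 13*1.2 = -4.08


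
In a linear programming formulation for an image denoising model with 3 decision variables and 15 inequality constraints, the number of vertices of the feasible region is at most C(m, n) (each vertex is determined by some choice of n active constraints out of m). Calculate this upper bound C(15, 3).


Each vertex corresponds to some choice of n active constraints out of m, so the number of vertices is at most C(m, n) = m! / (n!(m-n)!).
m = 15, n = 3
Numerator: 15 * 14 * 13
Denominator: 3! = 6
C(15, 3) = 455


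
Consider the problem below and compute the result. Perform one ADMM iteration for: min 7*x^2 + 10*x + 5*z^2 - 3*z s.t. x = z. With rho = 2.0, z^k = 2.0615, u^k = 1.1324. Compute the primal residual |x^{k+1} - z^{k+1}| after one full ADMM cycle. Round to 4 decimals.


ADMM iteration with rho = 2.0, z^k = 2.0615, u^k = 1.1324
Step 1: x-update.
Minimize 7*x^2 + 10*x + (2.0/2)*(x - 2.0615 + 1.1324)^2
FOC: (2*7 + 2.0)*x = -10 + 2.0*(2.0615 - 1.1324)
x^{k+1} = -0.5089
Step 2: z-update.
Minimize 5*z^2 - 3*z + (2.0/2)*(-0.5089 - z + 1.1324)^2
FOC: (2*5 + 2.0)*z = 3 + 2.0*(-0.5089 + 1.1324)
z^{k+1} = 0.3539
Step 3: u-update.
u^{k+1} = 1.1324 - 0.5089 - 0.3539 = 0.2696
Step 4: Primal residual = |-0.5089 - 0.3539| = 0.8628


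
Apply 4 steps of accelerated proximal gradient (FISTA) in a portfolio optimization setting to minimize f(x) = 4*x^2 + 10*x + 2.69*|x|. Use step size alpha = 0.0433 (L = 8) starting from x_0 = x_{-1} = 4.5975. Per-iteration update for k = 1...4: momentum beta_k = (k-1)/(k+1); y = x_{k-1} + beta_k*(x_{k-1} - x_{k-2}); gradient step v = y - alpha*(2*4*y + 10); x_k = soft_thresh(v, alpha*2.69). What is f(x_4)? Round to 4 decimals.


FISTA on f(x) = 4*x^2 + 10*x + 2.69*|x|
L = 8, alpha = 0.0433
Iteration 1: beta = 0.0, y = 4.5975 + 0.0*(4.5975 - 4.5975) = 4.5975
  grad(y) = 46.78, v = y - alpha*grad = 2.5719
  prox(v) = soft_thresh(2.5719, 0.1165) = 2.4554
Iteration 2: beta = 0.3333, y = 2.4554 + 0.3333*(2.4554 - 4.5975) = 1.7414
  grad(y) = 23.9315, v = y - alpha*grad = 0.7052
  prox(v) = soft_thresh(0.7052, 0.1165) = 0.5887
Iteration 3: beta = 0.5, y = 0.5887 + 0.5*(0.5887 - 2.4554) = -0.3446
  grad(y) = 7.2429, v = y - alpha*grad = -0.6583
  prox(v) = soft_thresh(-0.6583, 0.1165) = -0.5418
Iteration 4: beta = 0.6, y = -0.5418 + 0.6*(-0.5418 - 0.5887) = -1.2201
  grad(y) = 0.2393, v = y - alpha*grad = -1.2304
  prox(v) = soft_thresh(-1.2304, 0.1165) = -1.114
f(x_4) = 4*(-1.114)^2 + 10*(-1.114) + 2.69*|-1.114| = -3.1794


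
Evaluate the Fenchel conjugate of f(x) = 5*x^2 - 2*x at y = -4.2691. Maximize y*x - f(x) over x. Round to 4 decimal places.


f*(y) = sup_x {y*x - a*x^2 - b*x} = sup_x {(y-b)*x - a*x^2}
FOC: (y - b) - 2a*x = 0 => x* = (y - b)/(2a)
x* = (-4.2691 + 2)/(2*5) = -0.2269
f*(-4.2691) = (y-b)^2/(4a) = (-4.2691 + 2)^2/(4*5)
= 5.1488/20 = 0.2574


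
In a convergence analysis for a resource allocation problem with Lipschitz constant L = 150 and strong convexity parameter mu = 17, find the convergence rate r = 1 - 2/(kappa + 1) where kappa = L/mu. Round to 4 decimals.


Step 1: Compute the condition number.
kappa = L/mu = 150/17 = 8.8235
Step 2: Compute the convergence rate.
r = 1 - 2/(kappa + 1) = 1 - 2*mu/(L + mu) = (L - mu)/(L + mu) = 133/167 = 0.7964


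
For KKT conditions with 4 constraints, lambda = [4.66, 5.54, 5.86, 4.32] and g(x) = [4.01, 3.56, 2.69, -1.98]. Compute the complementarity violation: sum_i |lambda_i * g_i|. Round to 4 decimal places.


KKT complementary slackness check:
lambda_1 * g_1 = 4.66 * 4.01 = 18.6866
lambda_2 * g_2 = 5.54 * 3.56 = 19.7224
lambda_3 * g_3 = 5.86 * 2.69 = 15.7634
lambda_4 * g_4 = 4.32 * -1.98 = -8.5536
Total violation = 18.6866 + 19.7224 + 15.7634 + 8.5536 = 62.726


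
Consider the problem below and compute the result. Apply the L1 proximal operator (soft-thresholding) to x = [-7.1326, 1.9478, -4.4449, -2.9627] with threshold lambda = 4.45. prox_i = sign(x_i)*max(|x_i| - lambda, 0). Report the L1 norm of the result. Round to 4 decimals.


Soft-thresholding with lambda = 4.45:
prox(-7.1326) = sign(-7.1326)*max(|-7.1326| - 4.45, 0) = -2.6826
prox(1.9478) = sign(1.9478)*max(|1.9478| - 4.45, 0) = 0.0
prox(-4.4449) = sign(-4.4449)*max(|-4.4449| - 4.45, 0) = 0.0
prox(-2.9627) = sign(-2.9627)*max(|-2.9627| - 4.45, 0) = 0.0
prox(x) = [-2.6826, 0.0, 0.0, 0.0]
||prox(x)||_1 = 2.6826 + 0.0 + 0.0 + 0.0 = 2.6826


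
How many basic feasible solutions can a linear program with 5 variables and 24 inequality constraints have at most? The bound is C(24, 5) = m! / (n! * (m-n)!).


Each vertex corresponds to some choice of n active constraints out of m, so the number of vertices is at most C(m, n) = m! / (n!(m-n)!).
m = 24, n = 5
Numerator: 24 * 23 * 22 * 21 * 20
Denominator: 5! = 120
C(24, 5) = 42504


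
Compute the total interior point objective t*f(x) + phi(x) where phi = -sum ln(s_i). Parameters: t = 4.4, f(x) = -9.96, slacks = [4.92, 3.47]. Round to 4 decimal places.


Step 1: Compute log-barrier.
ln values: [1.5933, 1.2442]
phi = -(1.5933 + 1.2442) = -2.8375
Step 2: Compute augmented objective.
t*f(x) = 4.4*-9.96 = -43.824
Total = -43.824 - 2.8375 = -46.6615


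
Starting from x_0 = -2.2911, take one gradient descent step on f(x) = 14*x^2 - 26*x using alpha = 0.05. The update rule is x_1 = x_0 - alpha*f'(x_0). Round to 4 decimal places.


We compute the gradient at x_0 and apply the update.
f'(x) = 28*x - 26
f'(-2.2911) = 28*-2.2911 - 26 = -90.1508
x_1 = -2.2911 - 0.05*-90.1508 = 2.2164


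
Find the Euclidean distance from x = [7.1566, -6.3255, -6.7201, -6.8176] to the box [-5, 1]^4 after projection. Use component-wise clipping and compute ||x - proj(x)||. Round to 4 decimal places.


Project each component onto [-5, 1].
clip(7.1566) = 1.0, clip(-6.3255) = -5.0, clip(-6.7201) = -5.0, clip(-6.8176) = -5.0
Projection = [1.0, -5.0, -5.0, -5.0]
Squared diffs: [37.9037, 1.757, 2.9587, 3.3037]
Distance = sqrt(45.9231) = 6.7767


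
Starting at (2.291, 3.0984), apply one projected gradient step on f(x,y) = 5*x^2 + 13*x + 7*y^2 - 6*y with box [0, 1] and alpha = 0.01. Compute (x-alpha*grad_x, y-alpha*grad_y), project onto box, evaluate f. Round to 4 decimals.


Step 1: Compute gradient at (2.291, 3.0984).
grad_x = 2*5*2.291 + 13 = 35.91
grad_y = 2*7*3.0984 - 6 = 37.3776
Step 2: Gradient step.
x_raw = 2.291 - 0.01*35.91 = 1.9319
y_raw = 3.0984 - 0.01*37.3776 = 2.7246
Step 3: Project onto [0, 1].
x_proj = clip(1.9319) = 1.0
y_proj = clip(2.7246) = 1.0
Step 4: Evaluate f.
f(1.0, 1.0) = 19.0


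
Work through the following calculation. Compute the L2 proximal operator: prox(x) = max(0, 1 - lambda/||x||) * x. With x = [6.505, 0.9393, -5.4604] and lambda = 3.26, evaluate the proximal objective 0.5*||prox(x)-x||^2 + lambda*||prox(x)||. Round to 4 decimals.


Step 1: Compute ||x||.
||x|| = 8.5448
Step 2: Compute scaling factor.
scale = max(0, 1 - 3.26/8.5448) = 0.6185
Step 3: prox(x) = [4.0232, 0.5809, -3.3772]
||prox(x)|| = 5.2848
Step 4: Proximal objective.
0.5*||prox-x||^2 = 5.3138
lambda*||prox|| = 17.2284
Total = 22.5422


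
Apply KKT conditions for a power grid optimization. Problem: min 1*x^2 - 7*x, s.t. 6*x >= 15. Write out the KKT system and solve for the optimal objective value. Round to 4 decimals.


Step 1: Try lambda = 0 (constraint inactive).
Stationarity: 2*1*x - 7 = 0
x* = 7/(2*1) = 3.5
Check constraint: 6*3.5 = 21.0 >= 15 -- satisfied.
Step 2: Compute optimal value.
f(x*) = 1*3.5^2 - 7*3.5 = -12.25


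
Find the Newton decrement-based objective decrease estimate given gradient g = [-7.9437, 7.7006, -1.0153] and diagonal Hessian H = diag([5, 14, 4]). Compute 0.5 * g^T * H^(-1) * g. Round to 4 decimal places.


Step 1: H is diagonal, so H^(-1) * g = [-1.5887, 0.55, -0.2538].
Step 2: g^T H^(-1) g = sum_i g_i^2 / H_ii
  = (-7.9437)^2/5 + (7.7006)^2/14 + (-1.0153)^2/4
  = 12.6205 + 4.2357 + 0.2577 = 17.1138
Step 3: Objective decrease = 0.5 * g^T H^(-1) g = 8.5569


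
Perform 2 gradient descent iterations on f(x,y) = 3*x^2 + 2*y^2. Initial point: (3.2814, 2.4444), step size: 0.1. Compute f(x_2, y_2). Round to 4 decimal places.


Gradient descent on f(x,y) = 3*x^2 + 2*y^2.
Starting point: (3.2814, 2.4444), alpha = 0.1
Step 1: grad_x = 2*3*3.2814 = 19.6884, grad_y = 2*2*2.4444 = 9.7776
  x_1 = 3.2814 - 0.1*19.6884 = 1.3126
  y_1 = 2.4444 - 0.1*9.7776 = 1.4666
Step 2: grad_x = 2*3*1.3126 = 7.8754, grad_y = 2*2*1.4666 = 5.8666
  x_2 = 1.3126 - 0.1*7.8754 = 0.525
  y_2 = 1.4666 - 0.1*5.8666 = 0.88
f(0.525, 0.88) = 3*0.525^2 + 2*0.88^2 = 2.3757


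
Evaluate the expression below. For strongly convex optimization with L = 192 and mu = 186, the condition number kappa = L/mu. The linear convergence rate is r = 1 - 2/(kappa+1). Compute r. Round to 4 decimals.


Step 1: Compute the condition number.
kappa = L/mu = 192/186 = 1.0323
Step 2: Compute the convergence rate.
r = 1 - 2/(kappa + 1) = 1 - 2*mu/(L + mu) = (L - mu)/(L + mu) = 6/378 = 0.0159


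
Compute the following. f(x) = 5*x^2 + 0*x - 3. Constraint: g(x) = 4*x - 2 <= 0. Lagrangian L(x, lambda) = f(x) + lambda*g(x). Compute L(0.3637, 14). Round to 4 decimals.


Step 1: Evaluate f(x).
f(0.3637) = 5*0.3637^2 + 0*0.3637 - 3 = -2.3386
Step 2: Evaluate g(x).
g(0.3637) = 4*0.3637 - 2 = -0.5452
Step 3: Compute Lagrangian.
L = -2.3386 + 14*-0.5452 = -9.9714


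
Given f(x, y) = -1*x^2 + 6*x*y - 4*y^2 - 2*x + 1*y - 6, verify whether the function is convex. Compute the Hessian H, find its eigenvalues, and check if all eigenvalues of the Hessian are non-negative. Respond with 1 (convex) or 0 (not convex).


The Hessian of f(x,y) = -1*x^2 + 6*x*y - 4*y^2 - 2*x + 1*y - 6 is:
H = [[-2, 6], [6, -8]]
Trace = -2 - 8 = -10
Determinant = -2*-8 - (6)^2 = -20
Discriminant = (-10)^2 - 4*-20 = 180.0
Eigenvalues: lambda_1 = -11.7082, lambda_2 = 1.7082
The function is not convex.

0


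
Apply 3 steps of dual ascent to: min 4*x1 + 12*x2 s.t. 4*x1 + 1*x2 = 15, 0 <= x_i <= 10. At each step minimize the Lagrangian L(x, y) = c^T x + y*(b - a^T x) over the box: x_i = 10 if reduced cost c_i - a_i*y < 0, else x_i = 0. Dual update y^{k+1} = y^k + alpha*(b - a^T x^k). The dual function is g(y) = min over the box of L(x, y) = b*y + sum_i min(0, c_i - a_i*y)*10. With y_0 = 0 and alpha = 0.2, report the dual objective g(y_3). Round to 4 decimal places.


Dual ascent for LP: min 4*x1 + 12*x2, 4*x1 + 1*x2 = 15, 0 <= x_i <= 10
Step 1: y^k = 0.0, reduced costs: (4.0, 12.0)
  x^k = (0.0, 0.0), subgradient = b - a^T x = 15.0
  y^{k+1} = 0.0 + 0.2*15.0 = 3.0
Step 2: y^k = 3.0, reduced costs: (-8.0, 9.0)
  x^k = (10.0, 0.0), subgradient = b - a^T x = -25.0
  y^{k+1} = 3.0 + 0.2*-25.0 = -2.0
Step 3: y^k = -2.0, reduced costs: (12.0, 14.0)
  x^k = (0.0, 0.0), subgradient = b - a^T x = 15.0
  y^{k+1} = -2.0 + 0.2*15.0 = 1.0
Dual objective at y_3 = 1.0: reduced costs (0.0, 11.0), box minimizer x = (0.0, 0.0)
g(y_3) = b*y + (c1 - a1*y)*x1 + (c2 - a2*y)*x2 = 15*1.0 + 0.0*0.0 + 11.0*0.0 = 15.0 + 0.0 + 0.0 = 15.0


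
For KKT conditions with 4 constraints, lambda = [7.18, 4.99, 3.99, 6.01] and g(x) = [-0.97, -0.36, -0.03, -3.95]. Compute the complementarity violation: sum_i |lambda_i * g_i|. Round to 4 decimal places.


KKT complementary slackness check:
lambda_1 * g_1 = 7.18 * -0.97 = -6.9646
lambda_2 * g_2 = 4.99 * -0.36 = -1.7964
lambda_3 * g_3 = 3.99 * -0.03 = -0.1197
lambda_4 * g_4 = 6.01 * -3.95 = -23.7395
Total violation = 6.9646 + 1.7964 + 0.1197 + 23.7395 = 32.6202


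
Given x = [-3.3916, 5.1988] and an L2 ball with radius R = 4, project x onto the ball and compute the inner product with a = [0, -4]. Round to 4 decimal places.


Step 1: Compute ||x|| (intermediates to 6 decimals).
||x|| = sqrt((-3.3916)^2 + 5.1988^2) = 6.207292
Step 2: Project.
Since ||x|| > R, scale = R/||x|| = 4/6.207292 = 0.644403, proj(x) = scale * x
proj(x) = [-2.185557, 3.350122]
Step 3: Dot product.
a^T * proj(x) = 0*(-2.185557) - 4*3.350122 = -13.4005


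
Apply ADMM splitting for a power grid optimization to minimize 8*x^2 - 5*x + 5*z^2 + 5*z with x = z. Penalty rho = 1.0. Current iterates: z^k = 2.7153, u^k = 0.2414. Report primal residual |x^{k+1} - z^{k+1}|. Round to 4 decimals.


ADMM iteration with rho = 1.0, z^k = 2.7153, u^k = 0.2414
Step 1: x-update.
Minimize 8*x^2 - 5*x + (1.0/2)*(x - 2.7153 + 0.2414)^2
FOC: (2*8 + 1.0)*x = 5 + 1.0*(2.7153 - 0.2414)
x^{k+1} = 0.4396
Step 2: z-update.
Minimize 5*z^2 + 5*z + (1.0/2)*(0.4396 - z + 0.2414)^2
FOC: (2*5 + 1.0)*z = -5 + 1.0*(0.4396 + 0.2414)
z^{k+1} = -0.3926
Step 3: u-update.
u^{k+1} = 0.2414 + 0.4396 + 0.3926 = 1.0737
Step 4: Primal residual = |0.4396 + 0.3926| = 0.8323


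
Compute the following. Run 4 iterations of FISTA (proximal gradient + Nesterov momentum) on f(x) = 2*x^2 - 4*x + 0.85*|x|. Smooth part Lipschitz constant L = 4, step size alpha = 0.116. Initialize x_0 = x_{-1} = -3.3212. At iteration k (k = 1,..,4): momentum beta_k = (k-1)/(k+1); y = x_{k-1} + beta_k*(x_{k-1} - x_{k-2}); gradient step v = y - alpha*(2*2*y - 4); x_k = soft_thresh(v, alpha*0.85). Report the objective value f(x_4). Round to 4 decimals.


FISTA on f(x) = 2*x^2 - 4*x + 0.85*|x|
L = 4, alpha = 0.116
Iteration 1: beta = 0.0, y = -3.3212 + 0.0*(-3.3212 + 3.3212) = -3.3212
  grad(y) = -17.2848, v = y - alpha*grad = -1.3162
  prox(v) = soft_thresh(-1.3162, 0.0986) = -1.2176
Iteration 2: beta = 0.3333, y = -1.2176 + 0.3333*(-1.2176 + 3.3212) = -0.5164
  grad(y) = -6.0654, v = y - alpha*grad = 0.1872
  prox(v) = soft_thresh(0.1872, 0.0986) = 0.0886
Iteration 3: beta = 0.5, y = 0.0886 + 0.5*(0.0886 + 1.2176) = 0.7417
  grad(y) = -1.0331, v = y - alpha*grad = 0.8616
  prox(v) = soft_thresh(0.8616, 0.0986) = 0.763
Iteration 4: beta = 0.6, y = 0.763 + 0.6*(0.763 - 0.0886) = 1.1676
  grad(y) = 0.6703, v = y - alpha*grad = 1.0898
  prox(v) = soft_thresh(1.0898, 0.0986) = 0.9912
f(x_4) = 2*0.9912^2 - 4*0.9912 + 0.85*|0.9912| = -1.1573


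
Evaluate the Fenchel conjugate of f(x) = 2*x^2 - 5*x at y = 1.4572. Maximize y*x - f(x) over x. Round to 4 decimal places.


f*(y) = sup_x {y*x - a*x^2 - b*x} = sup_x {(y-b)*x - a*x^2}
FOC: (y - b) - 2a*x = 0 => x* = (y - b)/(2a)
x* = (1.4572 + 5)/(2*2) = 1.6143
f*(1.4572) = (y-b)^2/(4a) = (1.4572 + 5)^2/(4*2)
= 41.6954/8 = 5.2119


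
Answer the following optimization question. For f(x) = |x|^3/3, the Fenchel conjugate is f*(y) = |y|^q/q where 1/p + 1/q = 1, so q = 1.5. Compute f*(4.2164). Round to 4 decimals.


The conjugate exponent q satisfies 1/p + 1/q = 1.
p = 3, so q = 3/(3 - 1) = 1.5
|y|^q = 4.2164^1.5 = 8.6579
f*(4.2164) = 8.6579 / 1.5 = 5.7719


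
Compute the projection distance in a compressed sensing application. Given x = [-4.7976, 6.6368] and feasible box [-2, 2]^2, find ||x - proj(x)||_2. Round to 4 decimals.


Project each component onto [-2, 2].
clip(-4.7976) = -2.0, clip(6.6368) = 2.0
Projection = [-2.0, 2.0]
Squared diffs: [7.8266, 21.4999]
Distance = sqrt(29.3265) = 5.4154


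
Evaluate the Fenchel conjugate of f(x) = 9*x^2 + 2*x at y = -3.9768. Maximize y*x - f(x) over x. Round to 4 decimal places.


f*(y) = sup_x {y*x - a*x^2 - b*x} = sup_x {(y-b)*x - a*x^2}
FOC: (y - b) - 2a*x = 0 => x* = (y - b)/(2a)
x* = (-3.9768 - 2)/(2*9) = -0.332
f*(-3.9768) = (y-b)^2/(4a) = (-3.9768 - 2)^2/(4*9)
= 35.7221/36 = 0.9923


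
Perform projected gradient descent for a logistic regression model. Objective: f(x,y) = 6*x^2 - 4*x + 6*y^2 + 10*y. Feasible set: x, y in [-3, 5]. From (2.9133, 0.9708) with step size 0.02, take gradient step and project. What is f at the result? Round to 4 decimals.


Step 1: Compute gradient at (2.9133, 0.9708).
grad_x = 2*6*2.9133 - 4 = 30.9596
grad_y = 2*6*0.9708 + 10 = 21.6496
Step 2: Gradient step.
x_raw = 2.9133 - 0.02*30.9596 = 2.2941
y_raw = 0.9708 - 0.02*21.6496 = 0.5378
Step 3: Project onto [-3, 5].
x_proj = clip(2.2941) = 2.2941
y_proj = clip(0.5378) = 0.5378
Step 4: Evaluate f.
f(2.2941, 0.5378) = 29.5147


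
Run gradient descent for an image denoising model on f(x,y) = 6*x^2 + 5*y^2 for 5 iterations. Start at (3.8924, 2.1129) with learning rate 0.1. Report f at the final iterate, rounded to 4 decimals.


Gradient descent on f(x,y) = 6*x^2 + 5*y^2.
Starting point: (3.8924, 2.1129), alpha = 0.1
Step 1: grad_x = 2*6*3.8924 = 46.7088, grad_y = 2*5*2.1129 = 21.129
  x_1 = 3.8924 - 0.1*46.7088 = -0.7785
  y_1 = 2.1129 - 0.1*21.129 = 0.0
Step 2: grad_x = 2*6*-0.7785 = -9.3418, grad_y = 2*5*0.0 = 0.0
  x_2 = -0.7785 - 0.1*-9.3418 = 0.1557
  y_2 = 0.0 - 0.1*0.0 = 0.0
Step 3: grad_x = 2*6*0.1557 = 1.8684, grad_y = 2*5*0.0 = 0.0
  x_3 = 0.1557 - 0.1*1.8684 = -0.0311
  y_3 = 0.0 - 0.1*0.0 = 0.0
Step 4: grad_x = 2*6*-0.0311 = -0.3737, grad_y = 2*5*0.0 = 0.0
  x_4 = -0.0311 - 0.1*-0.3737 = 0.0062
  y_4 = 0.0 - 0.1*0.0 = 0.0
Step 5: grad_x = 2*6*0.0062 = 0.0747, grad_y = 2*5*0.0 = 0.0
  x_5 = 0.0062 - 0.1*0.0747 = -0.0012
  y_5 = 0.0 - 0.1*0.0 = 0.0
f(-0.0012, 0.0) = 6*(-0.0012)^2 + 5*0.0^2 = 0.0


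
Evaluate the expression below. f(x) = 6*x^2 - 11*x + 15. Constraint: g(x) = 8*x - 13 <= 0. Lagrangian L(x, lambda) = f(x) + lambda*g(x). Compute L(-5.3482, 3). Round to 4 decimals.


Step 1: Evaluate f(x).
f(-5.3482) = 6*(-5.3482)^2 - 11*(-5.3482) + 15 = 245.4497
Step 2: Evaluate g(x).
g(-5.3482) = 8*-5.3482 - 13 = -55.7856
Step 3: Compute Lagrangian.
L = 245.4497 + 3*-55.7856 = 78.0929


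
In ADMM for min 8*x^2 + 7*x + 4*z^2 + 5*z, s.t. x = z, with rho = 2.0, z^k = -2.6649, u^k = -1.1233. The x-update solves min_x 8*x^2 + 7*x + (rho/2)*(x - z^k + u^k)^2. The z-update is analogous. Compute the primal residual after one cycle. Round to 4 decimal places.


ADMM iteration with rho = 2.0, z^k = -2.6649, u^k = -1.1233
Step 1: x-update.
Minimize 8*x^2 + 7*x + (2.0/2)*(x + 2.6649 - 1.1233)^2
FOC: (2*8 + 2.0)*x = -7 + 2.0*(-2.6649 + 1.1233)
x^{k+1} = -0.5602
Step 2: z-update.
Minimize 4*z^2 + 5*z + (2.0/2)*(-0.5602 - z - 1.1233)^2
FOC: (2*4 + 2.0)*z = -5 + 2.0*(-0.5602 - 1.1233)
z^{k+1} = -0.8367
Step 3: u-update.
u^{k+1} = -1.1233 - 0.5602 + 0.8367 = -0.8468
Step 4: Primal residual = |-0.5602 + 0.8367| = 0.2765


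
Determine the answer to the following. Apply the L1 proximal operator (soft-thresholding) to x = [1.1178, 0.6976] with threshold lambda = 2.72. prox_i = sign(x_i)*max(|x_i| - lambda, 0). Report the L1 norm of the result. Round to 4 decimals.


Soft-thresholding with lambda = 2.72:
prox(1.1178) = sign(1.1178)*max(|1.1178| - 2.72, 0) = 0.0
prox(0.6976) = sign(0.6976)*max(|0.6976| - 2.72, 0) = 0.0
prox(x) = [0.0, 0.0]
||prox(x)||_1 = 0.0 + 0.0 = 0.0


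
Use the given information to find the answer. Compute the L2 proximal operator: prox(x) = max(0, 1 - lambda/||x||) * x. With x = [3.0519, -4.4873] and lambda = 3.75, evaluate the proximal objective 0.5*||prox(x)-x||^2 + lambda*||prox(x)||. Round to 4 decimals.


Step 1: Compute ||x||.
||x|| = 5.4268
Step 2: Compute scaling factor.
scale = max(0, 1 - 3.75/5.4268) = 0.309
Step 3: prox(x) = [0.943, -1.3865]
||prox(x)|| = 1.6768
Step 4: Proximal objective.
0.5*||prox-x||^2 = 7.0313
lambda*||prox|| = 6.288
Total = 13.3192


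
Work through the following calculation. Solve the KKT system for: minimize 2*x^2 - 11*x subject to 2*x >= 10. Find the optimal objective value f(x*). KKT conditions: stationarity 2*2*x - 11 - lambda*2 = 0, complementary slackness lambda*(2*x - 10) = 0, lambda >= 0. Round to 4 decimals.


Step 1: Try lambda = 0 (constraint inactive).
x_unc = 11/(2*2) = 2.75
Check: 2*2.75 = 5.5 < 10 -- violated!
Step 2: Constraint must be active: 2*x = 10
x* = 10/2 = 5.0
lambda = (2*2*5.0 - 11)/2 = 4.5
Step 3: Compute optimal value.
f(x*) = 2*5.0^2 - 11*5.0 = -5.0


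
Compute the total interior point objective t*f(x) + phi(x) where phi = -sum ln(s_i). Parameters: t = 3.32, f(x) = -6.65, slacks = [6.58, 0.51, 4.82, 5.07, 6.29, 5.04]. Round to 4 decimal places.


Step 1: Compute log-barrier.
ln values: [1.884, -0.6733, 1.5728, 1.6233, 1.839, 1.6174]
phi = -(1.884 - 0.6733 + 1.5728 + 1.6233 + 1.839 + 1.6174) = -7.8632
Step 2: Compute augmented objective.
t*f(x) = 3.32*-6.65 = -22.078
Total = -22.078 - 7.8632 = -29.9412


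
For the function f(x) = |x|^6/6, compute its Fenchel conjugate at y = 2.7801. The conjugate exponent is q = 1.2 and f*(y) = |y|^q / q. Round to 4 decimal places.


The conjugate exponent q satisfies 1/p + 1/q = 1.
p = 6, so q = 6/(6 - 1) = 1.2
|y|^q = 2.7801^1.2 = 3.4109
f*(2.7801) = 3.4109 / 1.2 = 2.8424


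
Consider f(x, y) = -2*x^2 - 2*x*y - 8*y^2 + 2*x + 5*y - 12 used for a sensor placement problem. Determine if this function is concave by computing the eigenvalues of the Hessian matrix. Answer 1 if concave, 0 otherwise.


The Hessian of f(x,y) = -2*x^2 - 2*x*y - 8*y^2 + 2*x + 5*y - 12 is:
H = [[-4, -2], [-2, -16]]
Trace = -4 - 16 = -20
Determinant = -4*-16 - (-2)^2 = 60
Discriminant = (-20)^2 - 4*60 = 160.0
Eigenvalues: lambda_1 = -16.3246, lambda_2 = -3.6754
The function is concave.

1


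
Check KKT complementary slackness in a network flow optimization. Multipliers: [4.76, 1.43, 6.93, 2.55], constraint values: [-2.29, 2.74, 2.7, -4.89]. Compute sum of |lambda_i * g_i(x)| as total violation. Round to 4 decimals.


KKT complementary slackness check:
lambda_1 * g_1 = 4.76 * -2.29 = -10.9004
lambda_2 * g_2 = 1.43 * 2.74 = 3.9182
lambda_3 * g_3 = 6.93 * 2.7 = 18.711
lambda_4 * g_4 = 2.55 * -4.89 = -12.4695
Total violation = 10.9004 + 3.9182 + 18.711 + 12.4695 = 45.9991


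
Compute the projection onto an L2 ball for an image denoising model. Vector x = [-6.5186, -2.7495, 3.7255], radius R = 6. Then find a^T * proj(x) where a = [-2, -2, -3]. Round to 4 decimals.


Step 1: Compute ||x|| (intermediates to 6 decimals).
||x|| = sqrt((-6.5186)^2 + (-2.7495)^2 + 3.7255^2) = 7.995702
Step 2: Project.
Since ||x|| > R, scale = R/||x|| = 6/7.995702 = 0.750403, proj(x) = scale * x
proj(x) = [-4.891577, -2.063233, 2.795626]
Step 3: Dot product.
a^T * proj(x) = -2*(-4.891577) - 2*(-2.063233) - 3*2.795626 = 5.5227
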